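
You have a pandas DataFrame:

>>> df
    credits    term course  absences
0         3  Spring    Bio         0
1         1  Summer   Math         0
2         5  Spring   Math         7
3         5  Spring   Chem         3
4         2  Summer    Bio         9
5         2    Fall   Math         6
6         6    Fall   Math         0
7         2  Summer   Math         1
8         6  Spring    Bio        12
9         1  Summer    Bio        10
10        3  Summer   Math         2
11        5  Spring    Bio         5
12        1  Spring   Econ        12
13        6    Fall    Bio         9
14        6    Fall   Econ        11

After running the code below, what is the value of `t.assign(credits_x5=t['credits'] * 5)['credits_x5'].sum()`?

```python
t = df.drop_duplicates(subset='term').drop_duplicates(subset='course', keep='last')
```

25

drop duplicate term (keep=first):
   credits    term course  absences
0        3  Spring    Bio         0
1        1  Summer   Math         0
5        2    Fall   Math         6
drop duplicate course (keep=last):
   credits    term course  absences
0        3  Spring    Bio         0
5        2    Fall   Math         6
add column credits_x5 = t['credits'] * 5:
   credits    term course  absences  credits_x5
0        3  Spring    Bio         0          15
5        2    Fall   Math         6          10
Finally, sum of column 'credits_x5' = 25.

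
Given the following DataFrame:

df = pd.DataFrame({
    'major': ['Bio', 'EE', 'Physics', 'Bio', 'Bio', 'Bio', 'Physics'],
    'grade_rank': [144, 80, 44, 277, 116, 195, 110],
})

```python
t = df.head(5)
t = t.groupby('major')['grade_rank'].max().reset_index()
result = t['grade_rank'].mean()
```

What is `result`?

133.666666667

take first 5 rows:
     major  grade_rank
0      Bio         144
1       EE          80
2  Physics          44
3      Bio         277
4      Bio         116
group by major, max of grade_rank:
major
Bio        277
EE          80
Physics     44
Name: grade_rank, dtype: int64
reset_index():
     major  grade_rank
0      Bio         277
1       EE          80
2  Physics          44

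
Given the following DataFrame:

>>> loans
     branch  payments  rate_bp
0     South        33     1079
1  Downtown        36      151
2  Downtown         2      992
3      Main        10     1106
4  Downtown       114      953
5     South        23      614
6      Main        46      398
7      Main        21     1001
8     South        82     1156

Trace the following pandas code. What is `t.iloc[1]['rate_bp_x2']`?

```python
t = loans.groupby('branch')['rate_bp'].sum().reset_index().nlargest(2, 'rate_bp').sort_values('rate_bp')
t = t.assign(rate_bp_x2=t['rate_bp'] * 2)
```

5698

group by branch, sum of rate_bp:
branch
Downtown    2096
Main        2505
South       2849
Name: rate_bp, dtype: int64
reset_index():
     branch  rate_bp
0  Downtown     2096
1      Main     2505
2     South     2849
take 2 rows with largest rate_bp:
  branch  rate_bp
2  South     2849
1   Main     2505
sort by rate_bp:
  branch  rate_bp
1   Main     2505
2  South     2849
add column rate_bp_x2 = t['rate_bp'] * 2:
  branch  rate_bp  rate_bp_x2
1   Main     2505        5010
2  South     2849        5698
Then the value at position 1, column 'rate_bp_x2': 5698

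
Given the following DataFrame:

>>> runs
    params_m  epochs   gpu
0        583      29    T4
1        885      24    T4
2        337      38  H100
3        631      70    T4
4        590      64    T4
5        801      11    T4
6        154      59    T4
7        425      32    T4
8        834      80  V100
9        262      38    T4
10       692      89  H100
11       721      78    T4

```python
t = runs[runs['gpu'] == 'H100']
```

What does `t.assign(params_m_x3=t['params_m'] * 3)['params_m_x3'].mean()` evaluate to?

filter rows where gpu == 'H100':
    params_m  epochs   gpu
2        337      38  H100
10       692      89  H100
add column params_m_x3 = t['params_m'] * 3:
    params_m  epochs   gpu  params_m_x3
2        337      38  H100         1011
10       692      89  H100         2076

1543.5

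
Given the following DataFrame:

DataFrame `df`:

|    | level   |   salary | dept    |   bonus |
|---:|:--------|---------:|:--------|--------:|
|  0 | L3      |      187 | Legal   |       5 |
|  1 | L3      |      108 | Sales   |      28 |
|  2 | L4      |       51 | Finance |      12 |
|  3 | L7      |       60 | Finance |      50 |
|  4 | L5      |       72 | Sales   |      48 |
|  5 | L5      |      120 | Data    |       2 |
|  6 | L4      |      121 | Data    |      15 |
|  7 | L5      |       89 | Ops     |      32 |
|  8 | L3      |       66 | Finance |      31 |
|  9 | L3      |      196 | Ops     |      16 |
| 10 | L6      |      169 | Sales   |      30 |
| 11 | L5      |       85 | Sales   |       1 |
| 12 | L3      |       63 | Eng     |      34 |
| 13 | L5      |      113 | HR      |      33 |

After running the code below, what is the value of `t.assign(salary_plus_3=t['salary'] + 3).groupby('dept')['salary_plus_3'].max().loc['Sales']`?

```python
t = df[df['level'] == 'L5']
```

88

filter rows where level == 'L5':
   level  salary   dept  bonus
4     L5      72  Sales     48
5     L5     120   Data      2
7     L5      89    Ops     32
11    L5      85  Sales      1
13    L5     113     HR     33
add column salary_plus_3 = t['salary'] + 3:
   level  salary   dept  bonus  salary_plus_3
4     L5      72  Sales     48             75
5     L5     120   Data      2            123
7     L5      89    Ops     32             92
11    L5      85  Sales      1             88
13    L5     113     HR     33            116
group by dept, max of salary_plus_3:
dept
Data     123
HR       116
Ops       92
Sales     88
Name: salary_plus_3, dtype: int64
So loc['Sales'] = 88.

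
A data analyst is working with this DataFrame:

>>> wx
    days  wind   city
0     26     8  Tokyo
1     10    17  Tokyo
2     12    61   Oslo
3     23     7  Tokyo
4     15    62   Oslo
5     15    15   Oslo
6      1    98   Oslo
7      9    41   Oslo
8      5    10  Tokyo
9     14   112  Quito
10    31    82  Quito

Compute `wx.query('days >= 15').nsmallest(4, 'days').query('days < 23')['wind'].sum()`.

77

filter rows where days >= 15:
    days  wind   city
0     26     8  Tokyo
3     23     7  Tokyo
4     15    62   Oslo
5     15    15   Oslo
10    31    82  Quito
take 4 rows with smallest days:
   days  wind   city
4    15    62   Oslo
5    15    15   Oslo
3    23     7  Tokyo
0    26     8  Tokyo
filter rows where days < 23:
   days  wind  city
4    15    62  Oslo
5    15    15  Oslo
Finally, sum of column 'wind' = 77.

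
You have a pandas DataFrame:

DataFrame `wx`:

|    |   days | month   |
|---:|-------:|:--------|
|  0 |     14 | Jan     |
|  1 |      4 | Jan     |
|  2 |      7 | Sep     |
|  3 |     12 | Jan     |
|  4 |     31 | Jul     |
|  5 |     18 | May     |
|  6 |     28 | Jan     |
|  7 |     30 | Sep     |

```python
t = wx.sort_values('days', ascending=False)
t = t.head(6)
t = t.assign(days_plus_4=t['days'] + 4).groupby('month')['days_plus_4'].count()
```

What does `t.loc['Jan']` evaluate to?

3

sort by days descending:
   days month
4    31   Jul
7    30   Sep
6    28   Jan
5    18   May
0    14   Jan
3    12   Jan
2     7   Sep
1     4   Jan
take first 6 rows:
   days month
4    31   Jul
7    30   Sep
6    28   Jan
5    18   May
0    14   Jan
3    12   Jan
add column days_plus_4 = t['days'] + 4:
   days month  days_plus_4
4    31   Jul           35
7    30   Sep           34
6    28   Jan           32
5    18   May           22
0    14   Jan           18
3    12   Jan           16
group by month, count of days_plus_4:
month
Jan    3
Jul    1
May    1
Sep    1
Name: days_plus_4, dtype: int64
So loc['Jan'] = 3.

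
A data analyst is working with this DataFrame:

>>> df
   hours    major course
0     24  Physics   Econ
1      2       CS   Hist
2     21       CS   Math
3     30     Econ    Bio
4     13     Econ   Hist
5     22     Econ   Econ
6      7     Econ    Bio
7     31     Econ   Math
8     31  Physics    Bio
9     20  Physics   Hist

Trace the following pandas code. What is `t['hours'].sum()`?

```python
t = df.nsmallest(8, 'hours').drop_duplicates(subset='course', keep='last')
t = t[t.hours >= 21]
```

75

take 8 rows with smallest hours:
   hours    major course
1      2       CS   Hist
6      7     Econ    Bio
4     13     Econ   Hist
9     20  Physics   Hist
2     21       CS   Math
5     22     Econ   Econ
0     24  Physics   Econ
3     30     Econ    Bio
drop duplicate course (keep=last):
   hours    major course
9     20  Physics   Hist
2     21       CS   Math
0     24  Physics   Econ
3     30     Econ    Bio
filter rows where hours >= 21:
   hours    major course
2     21       CS   Math
0     24  Physics   Econ
3     30     Econ    Bio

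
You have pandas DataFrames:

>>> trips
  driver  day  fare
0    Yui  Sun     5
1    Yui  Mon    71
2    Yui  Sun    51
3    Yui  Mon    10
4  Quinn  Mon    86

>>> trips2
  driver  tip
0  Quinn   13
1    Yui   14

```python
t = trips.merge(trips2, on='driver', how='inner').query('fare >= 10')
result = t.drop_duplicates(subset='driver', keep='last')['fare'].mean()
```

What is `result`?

merge on 'driver' (how='inner') → 5 rows:
  driver  day  fare  tip
0    Yui  Sun     5   14
1    Yui  Mon    71   14
2    Yui  Sun    51   14
3    Yui  Mon    10   14
4  Quinn  Mon    86   13
filter rows where fare >= 10:
  driver  day  fare  tip
1    Yui  Mon    71   14
2    Yui  Sun    51   14
3    Yui  Mon    10   14
4  Quinn  Mon    86   13
drop duplicate driver (keep=last):
  driver  day  fare  tip
3    Yui  Mon    10   14
4  Quinn  Mon    86   13
Finally, mean of column 'fare' = 48.0.

48.0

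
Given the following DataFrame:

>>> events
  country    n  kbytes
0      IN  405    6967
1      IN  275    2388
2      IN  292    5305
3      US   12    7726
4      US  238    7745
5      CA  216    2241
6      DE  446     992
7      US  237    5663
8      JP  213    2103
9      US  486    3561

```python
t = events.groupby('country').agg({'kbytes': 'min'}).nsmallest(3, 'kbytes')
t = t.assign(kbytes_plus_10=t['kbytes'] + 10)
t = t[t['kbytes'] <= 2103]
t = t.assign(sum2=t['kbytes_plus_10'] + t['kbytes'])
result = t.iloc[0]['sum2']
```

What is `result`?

1994

group by country, min of kbytes:
         kbytes
country        
CA         2241
DE          992
IN         2388
JP         2103
US         3561
take 3 rows with smallest kbytes:
         kbytes
country        
DE          992
JP         2103
CA         2241
add column kbytes_plus_10 = t['kbytes'] + 10:
         kbytes  kbytes_plus_10
country                        
DE          992            1002
JP         2103            2113
CA         2241            2251
filter rows where kbytes <= 2103:
         kbytes  kbytes_plus_10
country                        
DE          992            1002
JP         2103            2113
add column sum2 = t['kbytes_plus_10'] + t['kbytes']:
         kbytes  kbytes_plus_10  sum2
country                              
DE          992            1002  1994
JP         2103            2113  4216
So iloc[0]['sum2'] = 1994.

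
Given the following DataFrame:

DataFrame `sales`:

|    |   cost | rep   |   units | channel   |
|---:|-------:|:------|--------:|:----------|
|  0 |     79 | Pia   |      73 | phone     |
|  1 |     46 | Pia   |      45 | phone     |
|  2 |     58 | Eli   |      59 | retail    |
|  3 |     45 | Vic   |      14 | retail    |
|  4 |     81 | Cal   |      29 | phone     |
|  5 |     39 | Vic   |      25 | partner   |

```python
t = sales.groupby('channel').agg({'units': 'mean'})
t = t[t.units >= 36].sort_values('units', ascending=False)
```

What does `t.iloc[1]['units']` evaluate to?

group by channel, mean of units:
         units
channel       
partner   25.0
phone     49.0
retail    36.5
filter rows where units >= 36:
         units
channel       
phone     49.0
retail    36.5
sort by units descending:
         units
channel       
phone     49.0
retail    36.5

36.5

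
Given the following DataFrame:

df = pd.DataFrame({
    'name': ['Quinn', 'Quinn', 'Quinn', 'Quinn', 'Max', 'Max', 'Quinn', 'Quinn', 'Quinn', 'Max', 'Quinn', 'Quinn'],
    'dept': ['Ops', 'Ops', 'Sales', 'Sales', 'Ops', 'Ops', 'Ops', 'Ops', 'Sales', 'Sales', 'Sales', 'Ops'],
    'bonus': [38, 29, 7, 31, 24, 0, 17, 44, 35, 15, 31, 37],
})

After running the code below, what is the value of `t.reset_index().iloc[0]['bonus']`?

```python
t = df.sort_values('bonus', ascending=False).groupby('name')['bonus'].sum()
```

39

sort by bonus descending:
     name   dept  bonus
7   Quinn    Ops     44
0   Quinn    Ops     38
11  Quinn    Ops     37
8   Quinn  Sales     35
3   Quinn  Sales     31
10  Quinn  Sales     31
1   Quinn    Ops     29
4     Max    Ops     24
6   Quinn    Ops     17
9     Max  Sales     15
2   Quinn  Sales      7
5     Max    Ops      0
group by name, sum of bonus:
name
Max       39
Quinn    269
Name: bonus, dtype: int64
reset_index():
    name  bonus
0    Max     39
1  Quinn    269
Hence 39.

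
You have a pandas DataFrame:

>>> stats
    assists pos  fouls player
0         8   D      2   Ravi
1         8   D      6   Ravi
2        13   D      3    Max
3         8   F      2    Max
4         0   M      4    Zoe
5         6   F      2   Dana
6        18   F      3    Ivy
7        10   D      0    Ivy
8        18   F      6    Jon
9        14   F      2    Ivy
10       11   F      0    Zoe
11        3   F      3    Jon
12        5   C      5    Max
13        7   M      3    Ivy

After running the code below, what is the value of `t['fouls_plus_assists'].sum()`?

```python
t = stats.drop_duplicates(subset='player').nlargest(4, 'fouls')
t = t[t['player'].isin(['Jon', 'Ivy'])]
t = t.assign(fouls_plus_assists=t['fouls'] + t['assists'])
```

drop duplicate player (keep=first):
   assists pos  fouls player
0        8   D      2   Ravi
2       13   D      3    Max
4        0   M      4    Zoe
5        6   F      2   Dana
6       18   F      3    Ivy
8       18   F      6    Jon
take 4 rows with largest fouls:
   assists pos  fouls player
8       18   F      6    Jon
4        0   M      4    Zoe
2       13   D      3    Max
6       18   F      3    Ivy
filter rows where player in ['Jon', 'Ivy']:
   assists pos  fouls player
8       18   F      6    Jon
6       18   F      3    Ivy
add column fouls_plus_assists = t['fouls'] + t['assists']:
   assists pos  fouls player  fouls_plus_assists
8       18   F      6    Jon                  24
6       18   F      3    Ivy                  21
Then the sum of column 'fouls_plus_assists': 45

45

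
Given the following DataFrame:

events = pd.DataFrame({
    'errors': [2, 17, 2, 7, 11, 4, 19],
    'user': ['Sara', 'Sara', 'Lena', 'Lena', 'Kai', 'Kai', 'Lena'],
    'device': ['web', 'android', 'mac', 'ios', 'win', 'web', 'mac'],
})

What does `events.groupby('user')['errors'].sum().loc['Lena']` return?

group by user, sum of errors:
user
Kai     15
Lena    28
Sara    19
Name: errors, dtype: int64

28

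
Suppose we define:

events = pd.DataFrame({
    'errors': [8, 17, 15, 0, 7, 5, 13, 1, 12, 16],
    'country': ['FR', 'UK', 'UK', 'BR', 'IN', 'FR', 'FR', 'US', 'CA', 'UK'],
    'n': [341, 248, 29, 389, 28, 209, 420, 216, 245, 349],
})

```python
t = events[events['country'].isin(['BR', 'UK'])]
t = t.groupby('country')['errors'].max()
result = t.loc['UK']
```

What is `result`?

filter rows where country in ['BR', 'UK']:
   errors country    n
1      17      UK  248
2      15      UK   29
3       0      BR  389
9      16      UK  349
group by country, max of errors:
country
BR     0
UK    17
Name: errors, dtype: int64
Taking the value at index 'UK' gives 17.

17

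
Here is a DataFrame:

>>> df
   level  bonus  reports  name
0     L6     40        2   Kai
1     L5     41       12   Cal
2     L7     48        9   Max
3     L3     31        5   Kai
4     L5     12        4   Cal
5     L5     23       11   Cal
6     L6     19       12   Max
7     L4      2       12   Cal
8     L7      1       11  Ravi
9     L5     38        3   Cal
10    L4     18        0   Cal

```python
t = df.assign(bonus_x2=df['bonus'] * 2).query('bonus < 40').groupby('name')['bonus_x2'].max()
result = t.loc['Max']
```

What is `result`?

38

add column bonus_x2 = df['bonus'] * 2:
   level  bonus  reports  name  bonus_x2
0     L6     40        2   Kai        80
1     L5     41       12   Cal        82
2     L7     48        9   Max        96
3     L3     31        5   Kai        62
4     L5     12        4   Cal        24
5     L5     23       11   Cal        46
6     L6     19       12   Max        38
7     L4      2       12   Cal         4
8     L7      1       11  Ravi         2
9     L5     38        3   Cal        76
10    L4     18        0   Cal        36
filter rows where bonus < 40:
   level  bonus  reports  name  bonus_x2
3     L3     31        5   Kai        62
4     L5     12        4   Cal        24
5     L5     23       11   Cal        46
6     L6     19       12   Max        38
7     L4      2       12   Cal         4
8     L7      1       11  Ravi         2
9     L5     38        3   Cal        76
10    L4     18        0   Cal        36
group by name, max of bonus_x2:
name
Cal     76
Kai     62
Max     38
Ravi     2
Name: bonus_x2, dtype: int64
Hence 38.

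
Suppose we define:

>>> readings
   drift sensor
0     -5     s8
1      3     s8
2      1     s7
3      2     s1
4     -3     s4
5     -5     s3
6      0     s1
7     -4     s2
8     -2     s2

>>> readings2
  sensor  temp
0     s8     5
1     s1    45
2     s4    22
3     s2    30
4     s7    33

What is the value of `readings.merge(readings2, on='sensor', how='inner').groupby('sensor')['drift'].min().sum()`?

merge on 'sensor' (how='inner') → 8 rows:
   drift sensor  temp
0     -5     s8     5
1      3     s8     5
2      1     s7    33
3      2     s1    45
4     -3     s4    22
5      0     s1    45
6     -4     s2    30
7     -2     s2    30
group by sensor, min of drift:
sensor
s1    0
s2   -4
s4   -3
s7    1
s8   -5
Name: drift, dtype: int64
Finally, sum of the resulting series = -11.

-11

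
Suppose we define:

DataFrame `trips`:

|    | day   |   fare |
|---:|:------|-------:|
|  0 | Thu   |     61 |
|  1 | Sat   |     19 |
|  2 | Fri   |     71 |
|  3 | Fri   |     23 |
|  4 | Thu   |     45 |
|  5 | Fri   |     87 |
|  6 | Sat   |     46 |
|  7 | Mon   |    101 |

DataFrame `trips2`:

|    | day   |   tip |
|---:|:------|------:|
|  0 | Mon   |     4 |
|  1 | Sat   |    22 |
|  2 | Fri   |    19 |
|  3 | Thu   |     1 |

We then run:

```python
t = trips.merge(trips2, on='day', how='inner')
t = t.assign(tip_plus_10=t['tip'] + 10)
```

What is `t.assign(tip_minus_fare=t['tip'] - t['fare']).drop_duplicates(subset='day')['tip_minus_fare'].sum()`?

-206

merge on 'day' (how='inner') → 8 rows:
   day  fare  tip
0  Thu    61    1
1  Sat    19   22
2  Fri    71   19
3  Fri    23   19
4  Thu    45    1
5  Fri    87   19
6  Sat    46   22
7  Mon   101    4
add column tip_plus_10 = t['tip'] + 10:
   day  fare  tip  tip_plus_10
0  Thu    61    1           11
1  Sat    19   22           32
2  Fri    71   19           29
3  Fri    23   19           29
4  Thu    45    1           11
5  Fri    87   19           29
6  Sat    46   22           32
7  Mon   101    4           14
add column tip_minus_fare = t['tip'] - t['fare']:
   day  fare  tip  tip_plus_10  tip_minus_fare
0  Thu    61    1           11             -60
1  Sat    19   22           32               3
2  Fri    71   19           29             -52
3  Fri    23   19           29              -4
4  Thu    45    1           11             -44
5  Fri    87   19           29             -68
6  Sat    46   22           32             -24
7  Mon   101    4           14             -97
drop duplicate day (keep=first):
   day  fare  tip  tip_plus_10  tip_minus_fare
0  Thu    61    1           11             -60
1  Sat    19   22           32               3
2  Fri    71   19           29             -52
7  Mon   101    4           14             -97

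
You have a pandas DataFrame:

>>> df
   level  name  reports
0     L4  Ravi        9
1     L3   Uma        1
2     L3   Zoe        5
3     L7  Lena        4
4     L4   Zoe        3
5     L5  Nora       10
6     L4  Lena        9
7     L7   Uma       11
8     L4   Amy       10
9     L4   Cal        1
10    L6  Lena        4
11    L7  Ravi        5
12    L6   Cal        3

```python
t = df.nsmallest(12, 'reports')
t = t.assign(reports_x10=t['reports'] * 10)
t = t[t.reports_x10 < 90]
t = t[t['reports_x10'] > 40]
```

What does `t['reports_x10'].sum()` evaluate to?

100

take 12 rows with smallest reports:
   level  name  reports
1     L3   Uma        1
9     L4   Cal        1
4     L4   Zoe        3
12    L6   Cal        3
3     L7  Lena        4
10    L6  Lena        4
2     L3   Zoe        5
11    L7  Ravi        5
0     L4  Ravi        9
6     L4  Lena        9
5     L5  Nora       10
8     L4   Amy       10
add column reports_x10 = t['reports'] * 10:
   level  name  reports  reports_x10
1     L3   Uma        1           10
9     L4   Cal        1           10
4     L4   Zoe        3           30
12    L6   Cal        3           30
3     L7  Lena        4           40
10    L6  Lena        4           40
2     L3   Zoe        5           50
11    L7  Ravi        5           50
0     L4  Ravi        9           90
6     L4  Lena        9           90
5     L5  Nora       10          100
8     L4   Amy       10          100
filter rows where reports_x10 < 90:
   level  name  reports  reports_x10
1     L3   Uma        1           10
9     L4   Cal        1           10
4     L4   Zoe        3           30
12    L6   Cal        3           30
3     L7  Lena        4           40
10    L6  Lena        4           40
2     L3   Zoe        5           50
11    L7  Ravi        5           50
filter rows where reports_x10 > 40:
   level  name  reports  reports_x10
2     L3   Zoe        5           50
11    L7  Ravi        5           50
Reading off the sum of column 'reports_x10', we get 100.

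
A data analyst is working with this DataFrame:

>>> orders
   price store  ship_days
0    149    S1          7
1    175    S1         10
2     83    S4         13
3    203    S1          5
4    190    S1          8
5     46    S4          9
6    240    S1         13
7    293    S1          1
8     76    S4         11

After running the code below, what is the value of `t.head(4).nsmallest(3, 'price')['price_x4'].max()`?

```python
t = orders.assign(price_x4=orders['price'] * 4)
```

add column price_x4 = orders['price'] * 4:
   price store  ship_days  price_x4
0    149    S1          7       596
1    175    S1         10       700
2     83    S4         13       332
3    203    S1          5       812
4    190    S1          8       760
5     46    S4          9       184
6    240    S1         13       960
7    293    S1          1      1172
8     76    S4         11       304
take first 4 rows:
   price store  ship_days  price_x4
0    149    S1          7       596
1    175    S1         10       700
2     83    S4         13       332
3    203    S1          5       812
take 3 rows with smallest price:
   price store  ship_days  price_x4
2     83    S4         13       332
0    149    S1          7       596
1    175    S1         10       700
Taking the max of column 'price_x4' gives 700.

700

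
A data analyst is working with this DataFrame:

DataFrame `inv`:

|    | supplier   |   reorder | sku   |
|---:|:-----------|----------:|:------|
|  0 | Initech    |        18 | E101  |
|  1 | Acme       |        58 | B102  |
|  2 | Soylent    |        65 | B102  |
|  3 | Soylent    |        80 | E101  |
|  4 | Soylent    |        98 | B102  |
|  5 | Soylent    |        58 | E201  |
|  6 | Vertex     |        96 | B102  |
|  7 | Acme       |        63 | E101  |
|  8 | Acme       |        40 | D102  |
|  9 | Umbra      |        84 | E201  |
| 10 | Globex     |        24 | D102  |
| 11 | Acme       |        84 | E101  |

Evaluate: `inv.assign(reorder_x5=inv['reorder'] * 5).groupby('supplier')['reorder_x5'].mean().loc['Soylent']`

376.25

add column reorder_x5 = inv['reorder'] * 5:
   supplier  reorder   sku  reorder_x5
0   Initech       18  E101          90
1      Acme       58  B102         290
2   Soylent       65  B102         325
3   Soylent       80  E101         400
4   Soylent       98  B102         490
5   Soylent       58  E201         290
6    Vertex       96  B102         480
7      Acme       63  E101         315
8      Acme       40  D102         200
9     Umbra       84  E201         420
10   Globex       24  D102         120
11     Acme       84  E101         420
group by supplier, mean of reorder_x5:
supplier
Acme       306.25
Globex     120.00
Initech     90.00
Soylent    376.25
Umbra      420.00
Vertex     480.00
Name: reorder_x5, dtype: float64
value at index 'Soylent' → 376.25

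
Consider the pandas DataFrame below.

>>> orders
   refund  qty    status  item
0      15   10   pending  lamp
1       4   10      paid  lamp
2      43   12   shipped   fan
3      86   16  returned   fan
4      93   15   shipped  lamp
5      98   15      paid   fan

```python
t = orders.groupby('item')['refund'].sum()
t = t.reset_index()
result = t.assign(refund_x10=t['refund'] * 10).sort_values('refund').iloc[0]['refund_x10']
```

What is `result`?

1120

group by item, sum of refund:
item
fan     227
lamp    112
Name: refund, dtype: int64
reset_index():
   item  refund
0   fan     227
1  lamp     112
add column refund_x10 = t['refund'] * 10:
   item  refund  refund_x10
0   fan     227        2270
1  lamp     112        1120
sort by refund:
   item  refund  refund_x10
1  lamp     112        1120
0   fan     227        2270
So iloc[0]['refund_x10'] = 1120.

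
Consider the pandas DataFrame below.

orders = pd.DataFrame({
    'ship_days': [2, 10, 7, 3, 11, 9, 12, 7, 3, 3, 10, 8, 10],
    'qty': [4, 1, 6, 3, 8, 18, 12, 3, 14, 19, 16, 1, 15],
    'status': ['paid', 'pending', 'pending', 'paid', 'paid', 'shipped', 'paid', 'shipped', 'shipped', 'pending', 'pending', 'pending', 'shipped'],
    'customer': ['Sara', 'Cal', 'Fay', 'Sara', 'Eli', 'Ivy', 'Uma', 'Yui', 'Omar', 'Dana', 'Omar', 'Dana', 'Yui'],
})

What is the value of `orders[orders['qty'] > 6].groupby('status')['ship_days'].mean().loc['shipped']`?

7.33333333333

filter rows where qty > 6:
    ship_days  qty   status customer
4          11    8     paid      Eli
5           9   18  shipped      Ivy
6          12   12     paid      Uma
8           3   14  shipped     Omar
9           3   19  pending     Dana
10         10   16  pending     Omar
12         10   15  shipped      Yui
group by status, mean of ship_days:
status
paid       11.500000
pending     6.500000
shipped     7.333333
Name: ship_days, dtype: float64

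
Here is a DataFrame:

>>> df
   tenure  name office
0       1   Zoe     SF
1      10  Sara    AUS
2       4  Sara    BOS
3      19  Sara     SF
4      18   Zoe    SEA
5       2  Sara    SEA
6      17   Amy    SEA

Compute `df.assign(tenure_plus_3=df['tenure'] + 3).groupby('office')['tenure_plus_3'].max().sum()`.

add column tenure_plus_3 = df['tenure'] + 3:
   tenure  name office  tenure_plus_3
0       1   Zoe     SF              4
1      10  Sara    AUS             13
2       4  Sara    BOS              7
3      19  Sara     SF             22
4      18   Zoe    SEA             21
5       2  Sara    SEA              5
6      17   Amy    SEA             20
group by office, max of tenure_plus_3:
office
AUS    13
BOS     7
SEA    21
SF     22
Name: tenure_plus_3, dtype: int64

63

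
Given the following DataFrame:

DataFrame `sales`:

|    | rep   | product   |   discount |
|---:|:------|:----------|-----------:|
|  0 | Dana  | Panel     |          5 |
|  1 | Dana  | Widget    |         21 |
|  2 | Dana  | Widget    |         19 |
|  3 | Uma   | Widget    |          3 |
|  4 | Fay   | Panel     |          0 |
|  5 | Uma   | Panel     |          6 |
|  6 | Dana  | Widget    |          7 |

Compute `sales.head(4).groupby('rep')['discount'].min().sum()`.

8

take first 4 rows:
    rep product  discount
0  Dana   Panel         5
1  Dana  Widget        21
2  Dana  Widget        19
3   Uma  Widget         3
group by rep, min of discount:
rep
Dana    5
Uma     3
Name: discount, dtype: int64
Finally, sum of the resulting series = 8.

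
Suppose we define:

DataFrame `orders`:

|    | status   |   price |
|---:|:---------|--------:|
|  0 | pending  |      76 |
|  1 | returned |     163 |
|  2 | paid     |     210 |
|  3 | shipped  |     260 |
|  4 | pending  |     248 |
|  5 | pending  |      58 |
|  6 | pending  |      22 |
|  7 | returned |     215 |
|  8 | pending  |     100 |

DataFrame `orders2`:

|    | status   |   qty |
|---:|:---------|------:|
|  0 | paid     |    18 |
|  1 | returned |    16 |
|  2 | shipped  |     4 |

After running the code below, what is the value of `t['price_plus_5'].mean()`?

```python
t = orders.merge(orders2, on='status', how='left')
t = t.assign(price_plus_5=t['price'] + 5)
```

155.222222222

merge on 'status' (how='left') → 9 rows:
     status  price   qty
0   pending     76   NaN
1  returned    163  16.0
2      paid    210  18.0
3   shipped    260   4.0
4   pending    248   NaN
5   pending     58   NaN
6   pending     22   NaN
7  returned    215  16.0
8   pending    100   NaN
add column price_plus_5 = t['price'] + 5:
     status  price   qty  price_plus_5
0   pending     76   NaN            81
1  returned    163  16.0           168
2      paid    210  18.0           215
3   shipped    260   4.0           265
4   pending    248   NaN           253
5   pending     58   NaN            63
6   pending     22   NaN            27
7  returned    215  16.0           220
8   pending    100   NaN           105
Then the mean of column 'price_plus_5': 155.222222222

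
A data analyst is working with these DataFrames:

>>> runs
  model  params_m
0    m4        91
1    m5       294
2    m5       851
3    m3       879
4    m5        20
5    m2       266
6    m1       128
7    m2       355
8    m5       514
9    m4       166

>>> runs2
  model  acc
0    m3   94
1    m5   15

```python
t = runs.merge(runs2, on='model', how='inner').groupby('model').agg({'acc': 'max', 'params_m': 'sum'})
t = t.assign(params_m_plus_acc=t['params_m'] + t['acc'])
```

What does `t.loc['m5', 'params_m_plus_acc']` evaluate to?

1694

merge on 'model' (how='inner') → 5 rows:
  model  params_m  acc
0    m5       294   15
1    m5       851   15
2    m3       879   94
3    m5        20   15
4    m5       514   15
group by model: max(acc), sum(params_m):
       acc  params_m
model               
m3      94       879
m5      15      1679
add column params_m_plus_acc = t['params_m'] + t['acc']:
       acc  params_m  params_m_plus_acc
model                                  
m3      94       879                973
m5      15      1679               1694
Hence 1694.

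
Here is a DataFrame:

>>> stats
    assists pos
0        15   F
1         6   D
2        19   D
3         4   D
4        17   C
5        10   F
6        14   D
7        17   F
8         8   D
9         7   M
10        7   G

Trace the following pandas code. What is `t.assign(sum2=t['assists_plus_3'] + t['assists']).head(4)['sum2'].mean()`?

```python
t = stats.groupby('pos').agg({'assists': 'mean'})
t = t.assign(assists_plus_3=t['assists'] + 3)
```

27.1

group by pos, mean of assists:
     assists
pos         
C       17.0
D       10.2
F       14.0
G        7.0
M        7.0
add column assists_plus_3 = t['assists'] + 3:
     assists  assists_plus_3
pos                         
C       17.0            20.0
D       10.2            13.2
F       14.0            17.0
G        7.0            10.0
M        7.0            10.0
add column sum2 = t['assists_plus_3'] + t['assists']:
     assists  assists_plus_3  sum2
pos                               
C       17.0            20.0  37.0
D       10.2            13.2  23.4
F       14.0            17.0  31.0
G        7.0            10.0  17.0
M        7.0            10.0  17.0
take first 4 rows:
     assists  assists_plus_3  sum2
pos                               
C       17.0            20.0  37.0
D       10.2            13.2  23.4
F       14.0            17.0  31.0
G        7.0            10.0  17.0
So mean() = 27.1.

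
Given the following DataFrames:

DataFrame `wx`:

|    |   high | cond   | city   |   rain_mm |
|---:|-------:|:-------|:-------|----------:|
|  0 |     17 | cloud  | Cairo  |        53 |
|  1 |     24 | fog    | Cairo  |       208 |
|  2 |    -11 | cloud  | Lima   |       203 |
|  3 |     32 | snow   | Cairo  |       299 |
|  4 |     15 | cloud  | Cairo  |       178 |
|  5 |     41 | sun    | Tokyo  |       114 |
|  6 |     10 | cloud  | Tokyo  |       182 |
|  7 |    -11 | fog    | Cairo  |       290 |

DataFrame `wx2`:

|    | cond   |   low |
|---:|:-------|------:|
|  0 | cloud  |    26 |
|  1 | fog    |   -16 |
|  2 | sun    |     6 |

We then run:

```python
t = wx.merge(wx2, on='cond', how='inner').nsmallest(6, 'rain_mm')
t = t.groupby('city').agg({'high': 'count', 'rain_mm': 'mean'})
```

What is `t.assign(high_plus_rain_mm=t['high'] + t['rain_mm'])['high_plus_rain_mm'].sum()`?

merge on 'cond' (how='inner') → 7 rows:
   high   cond   city  rain_mm  low
0    17  cloud  Cairo       53   26
1    24    fog  Cairo      208  -16
2   -11  cloud   Lima      203   26
3    15  cloud  Cairo      178   26
4    41    sun  Tokyo      114    6
5    10  cloud  Tokyo      182   26
6   -11    fog  Cairo      290  -16
take 6 rows with smallest rain_mm:
   high   cond   city  rain_mm  low
0    17  cloud  Cairo       53   26
4    41    sun  Tokyo      114    6
3    15  cloud  Cairo      178   26
5    10  cloud  Tokyo      182   26
2   -11  cloud   Lima      203   26
1    24    fog  Cairo      208  -16
group by city: count(high), mean(rain_mm):
       high     rain_mm
city                   
Cairo     3  146.333333
Lima      1  203.000000
Tokyo     2  148.000000
add column high_plus_rain_mm = t['high'] + t['rain_mm']:
       high     rain_mm  high_plus_rain_mm
city                                      
Cairo     3  146.333333         149.333333
Lima      1  203.000000         204.000000
Tokyo     2  148.000000         150.000000

503.333333333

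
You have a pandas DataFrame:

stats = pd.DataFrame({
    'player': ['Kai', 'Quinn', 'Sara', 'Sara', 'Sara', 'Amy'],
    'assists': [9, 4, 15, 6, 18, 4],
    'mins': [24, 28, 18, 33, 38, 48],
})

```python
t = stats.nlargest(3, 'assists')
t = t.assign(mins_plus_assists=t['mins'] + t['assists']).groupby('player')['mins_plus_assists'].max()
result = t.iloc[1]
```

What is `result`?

56

take 3 rows with largest assists:
  player  assists  mins
4   Sara       18    38
2   Sara       15    18
0    Kai        9    24
add column mins_plus_assists = t['mins'] + t['assists']:
  player  assists  mins  mins_plus_assists
4   Sara       18    38                 56
2   Sara       15    18                 33
0    Kai        9    24                 33
group by player, max of mins_plus_assists:
player
Kai     33
Sara    56
Name: mins_plus_assists, dtype: int64
Finally, value at position 1 = 56.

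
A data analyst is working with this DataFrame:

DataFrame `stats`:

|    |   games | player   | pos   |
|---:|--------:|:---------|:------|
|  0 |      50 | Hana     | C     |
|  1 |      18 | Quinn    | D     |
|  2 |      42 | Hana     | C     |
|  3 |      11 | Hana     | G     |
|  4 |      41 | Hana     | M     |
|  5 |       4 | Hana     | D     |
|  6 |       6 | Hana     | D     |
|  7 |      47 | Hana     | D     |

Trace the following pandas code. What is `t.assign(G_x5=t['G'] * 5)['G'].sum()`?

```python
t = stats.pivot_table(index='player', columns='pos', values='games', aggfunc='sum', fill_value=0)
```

pivot: rows=player, cols=pos, sum(games):
pos      C   D   G   M
player                
Hana    92  57  11  41
Quinn    0  18   0   0
add column G_x5 = t['G'] * 5:
pos      C   D   G   M  G_x5
player                      
Hana    92  57  11  41    55
Quinn    0  18   0   0     0

11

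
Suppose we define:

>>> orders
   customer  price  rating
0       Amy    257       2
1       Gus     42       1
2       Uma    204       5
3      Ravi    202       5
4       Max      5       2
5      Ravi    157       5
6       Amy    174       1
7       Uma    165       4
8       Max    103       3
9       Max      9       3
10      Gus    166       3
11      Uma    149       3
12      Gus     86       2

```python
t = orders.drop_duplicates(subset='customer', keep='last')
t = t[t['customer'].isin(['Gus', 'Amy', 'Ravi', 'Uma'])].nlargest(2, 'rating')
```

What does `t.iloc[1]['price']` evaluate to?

drop duplicate customer (keep=last):
   customer  price  rating
5      Ravi    157       5
6       Amy    174       1
9       Max      9       3
11      Uma    149       3
12      Gus     86       2
filter rows where customer in ['Gus', 'Amy', 'Ravi', 'Uma']:
   customer  price  rating
5      Ravi    157       5
6       Amy    174       1
11      Uma    149       3
12      Gus     86       2
take 2 rows with largest rating:
   customer  price  rating
5      Ravi    157       5
11      Uma    149       3
value at position 1, column 'price' → 149

149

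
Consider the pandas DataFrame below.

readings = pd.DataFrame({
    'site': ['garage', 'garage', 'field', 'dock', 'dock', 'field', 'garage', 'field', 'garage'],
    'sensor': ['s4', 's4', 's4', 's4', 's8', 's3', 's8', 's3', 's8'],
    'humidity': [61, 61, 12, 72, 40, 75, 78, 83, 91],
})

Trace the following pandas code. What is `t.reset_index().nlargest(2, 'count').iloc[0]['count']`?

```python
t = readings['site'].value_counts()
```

4

value_counts of site:
site
garage    4
field     3
dock      2
Name: count, dtype: int64
reset_index():
     site  count
0  garage      4
1   field      3
2    dock      2
take 2 rows with largest count:
     site  count
0  garage      4
1   field      3
value at position 0, column 'count' → 4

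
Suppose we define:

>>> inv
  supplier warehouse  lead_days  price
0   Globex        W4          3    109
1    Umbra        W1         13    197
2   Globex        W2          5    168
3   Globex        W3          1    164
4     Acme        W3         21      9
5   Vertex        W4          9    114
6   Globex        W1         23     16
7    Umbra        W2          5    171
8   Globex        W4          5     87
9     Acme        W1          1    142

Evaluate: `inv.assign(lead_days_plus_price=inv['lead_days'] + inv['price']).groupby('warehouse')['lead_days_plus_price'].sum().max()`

add column lead_days_plus_price = inv['lead_days'] + inv['price']:
  supplier warehouse  lead_days  price  lead_days_plus_price
0   Globex        W4          3    109                   112
1    Umbra        W1         13    197                   210
2   Globex        W2          5    168                   173
3   Globex        W3          1    164                   165
4     Acme        W3         21      9                    30
5   Vertex        W4          9    114                   123
6   Globex        W1         23     16                    39
7    Umbra        W2          5    171                   176
8   Globex        W4          5     87                    92
9     Acme        W1          1    142                   143
group by warehouse, sum of lead_days_plus_price:
warehouse
W1    392
W2    349
W3    195
W4    327
Name: lead_days_plus_price, dtype: int64
Then the max of the resulting series: 392

392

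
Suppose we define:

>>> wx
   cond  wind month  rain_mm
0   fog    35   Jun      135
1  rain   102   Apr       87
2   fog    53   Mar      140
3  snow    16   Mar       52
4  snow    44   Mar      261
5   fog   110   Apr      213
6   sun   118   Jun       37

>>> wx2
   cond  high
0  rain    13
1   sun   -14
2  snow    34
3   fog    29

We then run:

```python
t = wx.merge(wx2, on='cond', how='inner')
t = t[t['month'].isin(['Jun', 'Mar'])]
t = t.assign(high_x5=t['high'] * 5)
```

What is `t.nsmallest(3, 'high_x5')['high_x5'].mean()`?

73.3333333333

merge on 'cond' (how='inner') → 7 rows:
   cond  wind month  rain_mm  high
0   fog    35   Jun      135    29
1  rain   102   Apr       87    13
2   fog    53   Mar      140    29
3  snow    16   Mar       52    34
4  snow    44   Mar      261    34
5   fog   110   Apr      213    29
6   sun   118   Jun       37   -14
filter rows where month in ['Jun', 'Mar']:
   cond  wind month  rain_mm  high
0   fog    35   Jun      135    29
2   fog    53   Mar      140    29
3  snow    16   Mar       52    34
4  snow    44   Mar      261    34
6   sun   118   Jun       37   -14
add column high_x5 = t['high'] * 5:
   cond  wind month  rain_mm  high  high_x5
0   fog    35   Jun      135    29      145
2   fog    53   Mar      140    29      145
3  snow    16   Mar       52    34      170
4  snow    44   Mar      261    34      170
6   sun   118   Jun       37   -14      -70
take 3 rows with smallest high_x5:
  cond  wind month  rain_mm  high  high_x5
6  sun   118   Jun       37   -14      -70
0  fog    35   Jun      135    29      145
2  fog    53   Mar      140    29      145
Finally, mean of column 'high_x5' = 73.3333333333.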